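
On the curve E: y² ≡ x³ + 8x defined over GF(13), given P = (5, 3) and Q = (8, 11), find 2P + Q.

First 2P:
Repeated addition: build up to 2P.
2P: tangent at (5, 3): λ = (3·5² + 8)/(2·3) ≡ 5/6. 6⁻¹ ≡ 11 (mod 13), so λ ≡ 5·11 ≡ 3.
  x = λ² - 5 - 5 = 9 - 10 ≡ 12; y = λ·(5 - 12) - 3 ≡ 2. → (12, 2)
2P = (12, 2).
Finally 2P + Q:
(12, 2) + (8, 11). λ = (11 - 2)/(8 - 12) ≡ 9/9 mod 13. 9⁻¹ ≡ 3 (mod 13), so λ ≡ 1.
  x = λ² - 12 - 8 = 1 - 20 ≡ 7; y = λ·(12 - 7) - 2 ≡ 3. → (7, 3)

(7, 3)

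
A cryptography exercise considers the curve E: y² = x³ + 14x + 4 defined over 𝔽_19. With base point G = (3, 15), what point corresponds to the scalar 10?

(17, 5)

Repeated addition: build up to 10G.
2G: tangent at (3, 15): λ = (3·3² + 14)/(2·15) ≡ 3/11. 11⁻¹ ≡ 7 (mod 19), so λ ≡ 3·7 ≡ 2.
  x = λ² - 3 - 3 = 4 - 6 ≡ 17; y = λ·(3 - 17) - 15 ≡ 14. → (17, 14)
3G: (17, 14) + (3, 15). λ = (15 - 14)/(3 - 17) ≡ 1/5 mod 19. 5⁻¹ ≡ 4 (mod 19) since 5·4 = 20 ≡ 1, so λ ≡ 4.
  x = λ² - 17 - 3 = 16 - 20 ≡ 15; y = λ·(17 - 15) - 14 ≡ 13. → (15, 13)
4G: (15, 13) + (3, 15). λ = (15 - 13)/(3 - 15) ≡ 2/7 mod 19. 7⁻¹ ≡ 11 (mod 19), so λ ≡ 3.
  x = λ² - 15 - 3 = 9 - 18 ≡ 10; y = λ·(15 - 10) - 13 ≡ 2. → (10, 2)
5G: (10, 2) + (3, 15). λ = (15 - 2)/(3 - 10) ≡ 13/12 mod 19. 12⁻¹ ≡ 8 (mod 19) since 12·8 = 96 ≡ 1, so λ ≡ 9.
  x = λ² - 10 - 3 = 81 - 13 ≡ 11; y = λ·(10 - 11) - 2 ≡ 8. → (11, 8)
6G: (11, 8) + (3, 15). λ = (15 - 8)/(3 - 11) ≡ 7/11 mod 19. 11⁻¹ ≡ 7 (mod 19), so λ ≡ 11.
  x = λ² - 11 - 3 = 121 - 14 ≡ 12; y = λ·(11 - 12) - 8 ≡ 0. → (12, 0)
7G: (12, 0) + (3, 15). λ = (15 - 0)/(3 - 12) ≡ 15/10 mod 19. 10⁻¹ ≡ 2 (mod 19) since 10·2 = 20 ≡ 1, so λ ≡ 11.
  x = λ² - 12 - 3 = 121 - 15 ≡ 11; y = λ·(12 - 11) - 0 ≡ 11. → (11, 11)
8G: (11, 11) + (3, 15). λ = (15 - 11)/(3 - 11) ≡ 4/11 mod 19. 11⁻¹ ≡ 7 (mod 19), so λ ≡ 9.
  x = λ² - 11 - 3 = 81 - 14 ≡ 10; y = λ·(11 - 10) - 11 ≡ 17. → (10, 17)
9G: (10, 17) + (3, 15). λ = (15 - 17)/(3 - 10) ≡ 17/12 mod 19. 12⁻¹ ≡ 8 (mod 19), so λ ≡ 3.
  x = λ² - 10 - 3 = 9 - 13 ≡ 15; y = λ·(10 - 15) - 17 ≡ 6. → (15, 6)
10G: (15, 6) + (3, 15). λ = (15 - 6)/(3 - 15) ≡ 9/7 mod 19. 7⁻¹ ≡ 11 (mod 19), so λ ≡ 4.
  x = λ² - 15 - 3 = 16 - 18 ≡ 17; y = λ·(15 - 17) - 6 ≡ 5. → (17, 5)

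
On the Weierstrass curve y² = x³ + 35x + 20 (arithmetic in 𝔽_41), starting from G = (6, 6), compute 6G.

Double-and-add on 6 = (110)₂. Start with G = (6, 6) for the leading 1-bit.
double: tangent at (6, 6): λ = (3·6² + 35)/(2·6) ≡ 20/12. 12⁻¹ ≡ 24 (mod 41), so λ ≡ 20·24 ≡ 29.
  x = λ² - 6 - 6 = 841 - 12 ≡ 9; y = λ·(6 - 9) - 6 ≡ 30. → (9, 30)
add G: (9, 30) + (6, 6). λ = (6 - 30)/(6 - 9) ≡ 17/38 mod 41. 38⁻¹ ≡ 27 (mod 41), so λ ≡ 8.
  x = λ² - 9 - 6 = 64 - 15 ≡ 8; y = λ·(9 - 8) - 30 ≡ 19. → (8, 19)
double: tangent at (8, 19): λ = (3·8² + 35)/(2·19) ≡ 22/38. 38⁻¹ ≡ 27 (mod 41) since 38·27 = 1026 ≡ 1, so λ ≡ 22·27 ≡ 20.
  x = λ² - 8 - 8 = 400 - 16 ≡ 15; y = λ·(8 - 15) - 19 ≡ 5. → (15, 5)

(15, 5)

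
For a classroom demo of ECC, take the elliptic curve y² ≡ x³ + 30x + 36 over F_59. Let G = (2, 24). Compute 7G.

(33, 41)

Repeated addition: build up to 7G.
2G: tangent at (2, 24): λ = (3·2² + 30)/(2·24) ≡ 42/48. 48⁻¹ ≡ 16 (mod 59) since 48·16 = 768 ≡ 1, so λ ≡ 42·16 ≡ 23.
  x = λ² - 2 - 2 = 529 - 4 ≡ 53; y = λ·(2 - 53) - 24 ≡ 42. → (53, 42)
3G: (53, 42) + (2, 24). λ = (24 - 42)/(2 - 53) ≡ 41/8 mod 59. 8⁻¹ ≡ 37 (mod 59), so λ ≡ 42.
  x = λ² - 53 - 2 = 1764 - 55 ≡ 57; y = λ·(53 - 57) - 42 ≡ 26. → (57, 26)
4G: (57, 26) + (2, 24). λ = (24 - 26)/(2 - 57) ≡ 57/4 mod 59. 4⁻¹ ≡ 15 (mod 59), so λ ≡ 29.
  x = λ² - 57 - 2 = 841 - 59 ≡ 15; y = λ·(57 - 15) - 26 ≡ 12. → (15, 12)
5G: (15, 12) + (2, 24). λ = (24 - 12)/(2 - 15) ≡ 12/46 mod 59. 46⁻¹ ≡ 9 (mod 59) since 46·9 = 414 ≡ 1, so λ ≡ 49.
  x = λ² - 15 - 2 = 2401 - 17 ≡ 24; y = λ·(15 - 24) - 12 ≡ 19. → (24, 19)
6G: (24, 19) + (2, 24). λ = (24 - 19)/(2 - 24) ≡ 5/37 mod 59. 37⁻¹ ≡ 8 (mod 59) since 37·8 = 296 ≡ 1, so λ ≡ 40.
  x = λ² - 24 - 2 = 1600 - 26 ≡ 40; y = λ·(24 - 40) - 19 ≡ 49. → (40, 49)
7G: (40, 49) + (2, 24). λ = (24 - 49)/(2 - 40) ≡ 34/21 mod 59. 21⁻¹ ≡ 45 (mod 59), so λ ≡ 55.
  x = λ² - 40 - 2 = 3025 - 42 ≡ 33; y = λ·(40 - 33) - 49 ≡ 41. → (33, 41)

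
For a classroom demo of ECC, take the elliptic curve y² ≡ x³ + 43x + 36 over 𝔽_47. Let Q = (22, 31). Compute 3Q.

Repeated addition: build up to 3Q.
2Q: tangent at (22, 31): λ = (3·22² + 43)/(2·31) ≡ 38/15. 15⁻¹ ≡ 22 (mod 47) since 15·22 = 330 ≡ 1, so λ ≡ 38·22 ≡ 37.
  x = λ² - 22 - 22 = 1369 - 44 ≡ 9; y = λ·(22 - 9) - 31 ≡ 27. → (9, 27)
3Q: (9, 27) + (22, 31). λ = (31 - 27)/(22 - 9) ≡ 4/13 mod 47. 13⁻¹ ≡ 29 (mod 47) since 13·29 = 377 ≡ 1, so λ ≡ 22.
  x = λ² - 9 - 22 = 484 - 31 ≡ 30; y = λ·(9 - 30) - 27 ≡ 28. → (30, 28)

(30, 28)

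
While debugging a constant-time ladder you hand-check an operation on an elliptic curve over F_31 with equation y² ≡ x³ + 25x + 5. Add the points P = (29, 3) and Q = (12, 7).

(4, 13)

(29, 3) + (12, 7). λ = (7 - 3)/(12 - 29) ≡ 4/14 mod 31. 14⁻¹ ≡ 20 (mod 31), so λ ≡ 18.
  x = λ² - 29 - 12 = 324 - 41 ≡ 4; y = λ·(29 - 4) - 3 ≡ 13. → (4, 13)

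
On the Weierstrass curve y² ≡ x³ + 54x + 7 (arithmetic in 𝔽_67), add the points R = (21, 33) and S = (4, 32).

(21, 33) + (4, 32). λ = (32 - 33)/(4 - 21) ≡ 66/50 mod 67. 50⁻¹ ≡ 63 (mod 67) since 50·63 = 3150 ≡ 1, so λ ≡ 4.
  x = λ² - 21 - 4 = 16 - 25 ≡ 58; y = λ·(21 - 58) - 33 ≡ 20. → (58, 20)

(58, 20)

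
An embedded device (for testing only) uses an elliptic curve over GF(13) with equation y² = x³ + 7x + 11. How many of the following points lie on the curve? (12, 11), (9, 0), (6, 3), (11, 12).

(12, 11): 11² ≡ 4, rhs ≡ 3 → off.
(9, 0): 0² ≡ 0, rhs ≡ 10 → off.
(6, 3): 3² ≡ 9, rhs ≡ 9 → on.
(11, 12): 12² ≡ 1, rhs ≡ 2 → off.

1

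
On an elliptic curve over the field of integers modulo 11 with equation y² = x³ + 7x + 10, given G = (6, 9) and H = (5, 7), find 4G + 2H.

(4, 6)

First 4G:
Double-and-add on 4 = (100)₂. Start with G = (6, 9) for the leading 1-bit.
double: tangent at (6, 9): λ = (3·6² + 7)/(2·9) ≡ 5/7. 7⁻¹ ≡ 8 (mod 11), so λ ≡ 5·8 ≡ 7.
  x = λ² - 6 - 6 = 49 - 12 ≡ 4; y = λ·(6 - 4) - 9 ≡ 5. → (4, 5)
double: tangent at (4, 5): λ = (3·4² + 7)/(2·5) ≡ 0/10. 10⁻¹ ≡ 10 (mod 11), so λ ≡ 0·10 ≡ 0.
  x = λ² - 4 - 4 = 0 - 8 ≡ 3; y = λ·(4 - 3) - 5 ≡ 6. → (3, 6)
4G = (3, 6).
Next 2H:
Repeated addition: build up to 2H.
2H: tangent at (5, 7): λ = (3·5² + 7)/(2·7) ≡ 5/3. 3⁻¹ ≡ 4 (mod 11) since 3·4 = 12 ≡ 1, so λ ≡ 5·4 ≡ 9.
  x = λ² - 5 - 5 = 81 - 10 ≡ 5; y = λ·(5 - 5) - 7 ≡ 4. → (5, 4)
2H = (5, 4).
Finally 4G + 2H:
(3, 6) + (5, 4). λ = (4 - 6)/(5 - 3) ≡ 9/2 mod 11. 2⁻¹ ≡ 6 (mod 11), so λ ≡ 10.
  x = λ² - 3 - 5 = 100 - 8 ≡ 4; y = λ·(3 - 4) - 6 ≡ 6. → (4, 6)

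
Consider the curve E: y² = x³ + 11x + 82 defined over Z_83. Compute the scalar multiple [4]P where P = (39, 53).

Double-and-add on 4 = (100)₂. Start with P = (39, 53) for the leading 1-bit.
double: tangent at (39, 53): λ = (3·39² + 11)/(2·53) ≡ 9/23. 23⁻¹ ≡ 65 (mod 83), so λ ≡ 9·65 ≡ 4.
  x = λ² - 39 - 39 = 16 - 78 ≡ 21; y = λ·(39 - 21) - 53 ≡ 19. → (21, 19)
double: tangent at (21, 19): λ = (3·21² + 11)/(2·19) ≡ 6/38. 38⁻¹ ≡ 59 (mod 83), so λ ≡ 6·59 ≡ 22.
  x = λ² - 21 - 21 = 484 - 42 ≡ 27; y = λ·(21 - 27) - 19 ≡ 15. → (27, 15)

(27, 15)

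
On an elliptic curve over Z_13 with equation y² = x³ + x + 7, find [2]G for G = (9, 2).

tangent at (9, 2): λ = (3·9² + 1)/(2·2) ≡ 10/4. 4⁻¹ ≡ 10 (mod 13), so λ ≡ 10·10 ≡ 9.
  x = λ² - 9 - 9 = 81 - 18 ≡ 11; y = λ·(9 - 11) - 2 ≡ 6. → (11, 6)

(11, 6)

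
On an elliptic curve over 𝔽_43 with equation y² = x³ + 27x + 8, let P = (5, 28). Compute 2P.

tangent at (5, 28): λ = (3·5² + 27)/(2·28) ≡ 16/13. 13⁻¹ ≡ 10 (mod 43), so λ ≡ 16·10 ≡ 31.
  x = λ² - 5 - 5 = 961 - 10 ≡ 5; y = λ·(5 - 5) - 28 ≡ 15. → (5, 15)

(5, 15)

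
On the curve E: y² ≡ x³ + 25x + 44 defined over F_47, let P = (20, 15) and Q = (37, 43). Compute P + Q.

(20, 15) + (37, 43). λ = (43 - 15)/(37 - 20) ≡ 28/17 mod 47. 17⁻¹ ≡ 36 (mod 47) since 17·36 = 612 ≡ 1, so λ ≡ 21.
  x = λ² - 20 - 37 = 441 - 57 ≡ 8; y = λ·(20 - 8) - 15 ≡ 2. → (8, 2)

(8, 2)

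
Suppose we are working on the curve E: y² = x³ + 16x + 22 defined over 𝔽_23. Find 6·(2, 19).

(14, 0)

Write P = (2, 19).
Double-and-add on 6 = (110)₂. Start with P = (2, 19) for the leading 1-bit.
double: tangent at (2, 19): λ = (3·2² + 16)/(2·19) ≡ 5/15. 15⁻¹ ≡ 20 (mod 23) since 15·20 = 300 ≡ 1, so λ ≡ 5·20 ≡ 8.
  x = λ² - 2 - 2 = 64 - 4 ≡ 14; y = λ·(2 - 14) - 19 ≡ 0. → (14, 0)
add P: (14, 0) + (2, 19). λ = (19 - 0)/(2 - 14) ≡ 19/11 mod 23. 11⁻¹ ≡ 21 (mod 23), so λ ≡ 8.
  x = λ² - 14 - 2 = 64 - 16 ≡ 2; y = λ·(14 - 2) - 0 ≡ 4. → (2, 4)
double: tangent at (2, 4): λ = (3·2² + 16)/(2·4) ≡ 5/8. 8⁻¹ ≡ 3 (mod 23), so λ ≡ 5·3 ≡ 15.
  x = λ² - 2 - 2 = 225 - 4 ≡ 14; y = λ·(2 - 14) - 4 ≡ 0. → (14, 0)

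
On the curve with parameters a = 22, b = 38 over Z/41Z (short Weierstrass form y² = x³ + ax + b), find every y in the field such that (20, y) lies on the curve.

14, 27

x³ + 22x + 38 = 8478 ≡ 32 (mod 41).
Square roots of 32 mod 41: 14 and 27 (since 14² = 196 ≡ 32).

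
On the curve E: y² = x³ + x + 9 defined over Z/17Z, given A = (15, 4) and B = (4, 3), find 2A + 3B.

First 2A:
Repeated addition: build up to 2A.
2A: tangent at (15, 4): λ = (3·15² + 1)/(2·4) ≡ 13/8. 8⁻¹ ≡ 15 (mod 17), so λ ≡ 13·15 ≡ 8.
  x = λ² - 15 - 15 = 64 - 30 ≡ 0; y = λ·(15 - 0) - 4 ≡ 14. → (0, 14)
2A = (0, 14).
Next 3B:
Repeated addition: build up to 3B.
2B: tangent at (4, 3): λ = (3·4² + 1)/(2·3) ≡ 15/6. 6⁻¹ ≡ 3 (mod 17), so λ ≡ 15·3 ≡ 11.
  x = λ² - 4 - 4 = 121 - 8 ≡ 11; y = λ·(4 - 11) - 3 ≡ 5. → (11, 5)
3B: (11, 5) + (4, 3). λ = (3 - 5)/(4 - 11) ≡ 15/10 mod 17. 10⁻¹ ≡ 12 (mod 17), so λ ≡ 10.
  x = λ² - 11 - 4 = 100 - 15 ≡ 0; y = λ·(11 - 0) - 5 ≡ 3. → (0, 3)
3B = (0, 3).
Finally 2A + 3B:
(0, 14) + (0, 3): same x and y₁ ≡ -y₂, so the sum is O.

O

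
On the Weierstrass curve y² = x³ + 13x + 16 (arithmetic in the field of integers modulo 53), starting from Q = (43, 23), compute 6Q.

(24, 52)

Repeated addition: build up to 6Q.
2Q: tangent at (43, 23): λ = (3·43² + 13)/(2·23) ≡ 48/46. 46⁻¹ ≡ 15 (mod 53) since 46·15 = 690 ≡ 1, so λ ≡ 48·15 ≡ 31.
  x = λ² - 43 - 43 = 961 - 86 ≡ 27; y = λ·(43 - 27) - 23 ≡ 49. → (27, 49)
3Q: (27, 49) + (43, 23). λ = (23 - 49)/(43 - 27) ≡ 27/16 mod 53. 16⁻¹ ≡ 10 (mod 53), so λ ≡ 5.
  x = λ² - 27 - 43 = 25 - 70 ≡ 8; y = λ·(27 - 8) - 49 ≡ 46. → (8, 46)
4Q: (8, 46) + (43, 23). λ = (23 - 46)/(43 - 8) ≡ 30/35 mod 53. 35⁻¹ ≡ 50 (mod 53), so λ ≡ 16.
  x = λ² - 8 - 43 = 256 - 51 ≡ 46; y = λ·(8 - 46) - 46 ≡ 35. → (46, 35)
5Q: (46, 35) + (43, 23). λ = (23 - 35)/(43 - 46) ≡ 41/50 mod 53. 50⁻¹ ≡ 35 (mod 53), so λ ≡ 4.
  x = λ² - 46 - 43 = 16 - 89 ≡ 33; y = λ·(46 - 33) - 35 ≡ 17. → (33, 17)
6Q: (33, 17) + (43, 23). λ = (23 - 17)/(43 - 33) ≡ 6/10 mod 53. 10⁻¹ ≡ 16 (mod 53) since 10·16 = 160 ≡ 1, so λ ≡ 43.
  x = λ² - 33 - 43 = 1849 - 76 ≡ 24; y = λ·(33 - 24) - 17 ≡ 52. → (24, 52)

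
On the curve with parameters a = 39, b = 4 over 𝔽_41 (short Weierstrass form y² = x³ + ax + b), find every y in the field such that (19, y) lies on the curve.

x³ + 39x + 4 = 7604 ≡ 19 (mod 41).
19 is a non-residue mod 41; no y exists.

none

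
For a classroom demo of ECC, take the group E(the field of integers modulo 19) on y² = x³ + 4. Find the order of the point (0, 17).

3

2P: tangent at (0, 17): λ = (3·0² + 0)/(2·17) ≡ 0/15. 15⁻¹ ≡ 14 (mod 19) since 15·14 = 210 ≡ 1, so λ ≡ 0·14 ≡ 0.
  x = λ² - 0 - 0 = 0 - 0 ≡ 0; y = λ·(0 - 0) - 17 ≡ 2. → (0, 2)
3P: (0, 2) + (0, 17): same x and y₁ ≡ -y₂, so the sum is the point at infinity.
3P = the point at infinity, so the order is 3.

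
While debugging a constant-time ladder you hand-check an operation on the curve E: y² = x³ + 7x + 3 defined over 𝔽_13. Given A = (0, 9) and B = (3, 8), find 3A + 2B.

(0, 4)

First 3A:
Repeated addition: build up to 3A.
2A: tangent at (0, 9): λ = (3·0² + 7)/(2·9) ≡ 7/5. 5⁻¹ ≡ 8 (mod 13) since 5·8 = 40 ≡ 1, so λ ≡ 7·8 ≡ 4.
  x = λ² - 0 - 0 = 16 - 0 ≡ 3; y = λ·(0 - 3) - 9 ≡ 5. → (3, 5)
3A: (3, 5) + (0, 9). λ = (9 - 5)/(0 - 3) ≡ 4/10 mod 13. 10⁻¹ ≡ 4 (mod 13), so λ ≡ 3.
  x = λ² - 3 - 0 = 9 - 3 ≡ 6; y = λ·(3 - 6) - 5 ≡ 12. → (6, 12)
3A = (6, 12).
Next 2B:
Repeated addition: build up to 2B.
2B: tangent at (3, 8): λ = (3·3² + 7)/(2·8) ≡ 8/3. 3⁻¹ ≡ 9 (mod 13) since 3·9 = 27 ≡ 1, so λ ≡ 8·9 ≡ 7.
  x = λ² - 3 - 3 = 49 - 6 ≡ 4; y = λ·(3 - 4) - 8 ≡ 11. → (4, 11)
2B = (4, 11).
Finally 3A + 2B:
(6, 12) + (4, 11). λ = (11 - 12)/(4 - 6) ≡ 12/11 mod 13. 11⁻¹ ≡ 6 (mod 13) since 11·6 = 66 ≡ 1, so λ ≡ 7.
  x = λ² - 6 - 4 = 49 - 10 ≡ 0; y = λ·(6 - 0) - 12 ≡ 4. → (0, 4)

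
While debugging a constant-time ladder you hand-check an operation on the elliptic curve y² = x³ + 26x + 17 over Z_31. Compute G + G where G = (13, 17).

(9, 22)

tangent at (13, 17): λ = (3·13² + 26)/(2·17) ≡ 6/3. 3⁻¹ ≡ 21 (mod 31) since 3·21 = 63 ≡ 1, so λ ≡ 6·21 ≡ 2.
  x = λ² - 13 - 13 = 4 - 26 ≡ 9; y = λ·(13 - 9) - 17 ≡ 22. → (9, 22)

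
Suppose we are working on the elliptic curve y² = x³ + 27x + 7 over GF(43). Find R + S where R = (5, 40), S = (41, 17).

(5, 40) + (41, 17). λ = (17 - 40)/(41 - 5) ≡ 20/36 mod 43. 36⁻¹ ≡ 6 (mod 43) since 36·6 = 216 ≡ 1, so λ ≡ 34.
  x = λ² - 5 - 41 = 1156 - 46 ≡ 35; y = λ·(5 - 35) - 40 ≡ 15. → (35, 15)

(35, 15)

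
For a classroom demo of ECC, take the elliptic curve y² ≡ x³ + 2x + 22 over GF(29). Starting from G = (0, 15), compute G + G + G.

(21, 25)

Repeated addition: build up to 3G.
2G: tangent at (0, 15): λ = (3·0² + 2)/(2·15) ≡ 2/1. 1⁻¹ ≡ 1 (mod 29), so λ ≡ 2·1 ≡ 2.
  x = λ² - 0 - 0 = 4 - 0 ≡ 4; y = λ·(0 - 4) - 15 ≡ 6. → (4, 6)
3G: (4, 6) + (0, 15). λ = (15 - 6)/(0 - 4) ≡ 9/25 mod 29. 25⁻¹ ≡ 7 (mod 29) since 25·7 = 175 ≡ 1, so λ ≡ 5.
  x = λ² - 4 - 0 = 25 - 4 ≡ 21; y = λ·(4 - 21) - 6 ≡ 25. → (21, 25)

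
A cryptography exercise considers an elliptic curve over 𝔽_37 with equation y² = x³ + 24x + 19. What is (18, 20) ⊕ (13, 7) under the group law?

(32, 25)

(18, 20) + (13, 7). λ = (7 - 20)/(13 - 18) ≡ 24/32 mod 37. 32⁻¹ ≡ 22 (mod 37) since 32·22 = 704 ≡ 1, so λ ≡ 10.
  x = λ² - 18 - 13 = 100 - 31 ≡ 32; y = λ·(18 - 32) - 20 ≡ 25. → (32, 25)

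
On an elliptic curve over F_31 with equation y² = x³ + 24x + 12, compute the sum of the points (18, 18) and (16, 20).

(29, 24)

(18, 18) + (16, 20). λ = (20 - 18)/(16 - 18) ≡ 2/29 mod 31. 29⁻¹ ≡ 15 (mod 31), so λ ≡ 30.
  x = λ² - 18 - 16 = 900 - 34 ≡ 29; y = λ·(18 - 29) - 18 ≡ 24. → (29, 24)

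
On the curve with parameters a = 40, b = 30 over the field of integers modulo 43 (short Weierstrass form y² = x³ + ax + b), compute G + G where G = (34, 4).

tangent at (34, 4): λ = (3·34² + 40)/(2·4) ≡ 25/8. 8⁻¹ ≡ 27 (mod 43), so λ ≡ 25·27 ≡ 30.
  x = λ² - 34 - 34 = 900 - 68 ≡ 15; y = λ·(34 - 15) - 4 ≡ 7. → (15, 7)

(15, 7)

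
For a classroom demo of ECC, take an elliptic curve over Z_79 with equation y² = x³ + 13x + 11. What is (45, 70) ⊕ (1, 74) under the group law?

(65, 18)

(45, 70) + (1, 74). λ = (74 - 70)/(1 - 45) ≡ 4/35 mod 79. 35⁻¹ ≡ 70 (mod 79), so λ ≡ 43.
  x = λ² - 45 - 1 = 1849 - 46 ≡ 65; y = λ·(45 - 65) - 70 ≡ 18. → (65, 18)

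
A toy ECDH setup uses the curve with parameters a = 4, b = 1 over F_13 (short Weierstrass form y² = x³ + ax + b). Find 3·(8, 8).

Write G = (8, 8).
Repeated addition: build up to 3G.
2G: tangent at (8, 8): λ = (3·8² + 4)/(2·8) ≡ 1/3. 3⁻¹ ≡ 9 (mod 13), so λ ≡ 1·9 ≡ 9.
  x = λ² - 8 - 8 = 81 - 16 ≡ 0; y = λ·(8 - 0) - 8 ≡ 12. → (0, 12)
3G: (0, 12) + (8, 8). λ = (8 - 12)/(8 - 0) ≡ 9/8 mod 13. 8⁻¹ ≡ 5 (mod 13) since 8·5 = 40 ≡ 1, so λ ≡ 6.
  x = λ² - 0 - 8 = 36 - 8 ≡ 2; y = λ·(0 - 2) - 12 ≡ 2. → (2, 2)

(2, 2)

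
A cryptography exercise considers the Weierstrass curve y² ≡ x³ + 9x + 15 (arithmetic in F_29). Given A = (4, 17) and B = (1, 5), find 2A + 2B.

(13, 3)

First 2A:
Repeated addition: build up to 2A.
2A: tangent at (4, 17): λ = (3·4² + 9)/(2·17) ≡ 28/5. 5⁻¹ ≡ 6 (mod 29) since 5·6 = 30 ≡ 1, so λ ≡ 28·6 ≡ 23.
  x = λ² - 4 - 4 = 529 - 8 ≡ 28; y = λ·(4 - 28) - 17 ≡ 11. → (28, 11)
2A = (28, 11).
Next 2B:
Repeated addition: build up to 2B.
2B: tangent at (1, 5): λ = (3·1² + 9)/(2·5) ≡ 12/10. 10⁻¹ ≡ 3 (mod 29) since 10·3 = 30 ≡ 1, so λ ≡ 12·3 ≡ 7.
  x = λ² - 1 - 1 = 49 - 2 ≡ 18; y = λ·(1 - 18) - 5 ≡ 21. → (18, 21)
2B = (18, 21).
Finally 2A + 2B:
(28, 11) + (18, 21). λ = (21 - 11)/(18 - 28) ≡ 10/19 mod 29. 19⁻¹ ≡ 26 (mod 29), so λ ≡ 28.
  x = λ² - 28 - 18 = 784 - 46 ≡ 13; y = λ·(28 - 13) - 11 ≡ 3. → (13, 3)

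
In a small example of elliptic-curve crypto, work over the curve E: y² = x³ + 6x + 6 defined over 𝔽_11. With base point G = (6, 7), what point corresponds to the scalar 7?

Repeated addition: build up to 7G.
2G: tangent at (6, 7): λ = (3·6² + 6)/(2·7) ≡ 4/3. 3⁻¹ ≡ 4 (mod 11), so λ ≡ 4·4 ≡ 5.
  x = λ² - 6 - 6 = 25 - 12 ≡ 2; y = λ·(6 - 2) - 7 ≡ 2. → (2, 2)
3G: (2, 2) + (6, 7). λ = (7 - 2)/(6 - 2) ≡ 5/4 mod 11. 4⁻¹ ≡ 3 (mod 11), so λ ≡ 4.
  x = λ² - 2 - 6 = 16 - 8 ≡ 8; y = λ·(2 - 8) - 2 ≡ 7. → (8, 7)
4G: (8, 7) + (6, 7). λ = (7 - 7)/(6 - 8) ≡ 0/9 mod 11. 9⁻¹ ≡ 5 (mod 11) since 9·5 = 45 ≡ 1, so λ ≡ 0.
  x = λ² - 8 - 6 = 0 - 14 ≡ 8; y = λ·(8 - 8) - 7 ≡ 4. → (8, 4)
5G: (8, 4) + (6, 7). λ = (7 - 4)/(6 - 8) ≡ 3/9 mod 11. 9⁻¹ ≡ 5 (mod 11), so λ ≡ 4.
  x = λ² - 8 - 6 = 16 - 14 ≡ 2; y = λ·(8 - 2) - 4 ≡ 9. → (2, 9)
6G: (2, 9) + (6, 7). λ = (7 - 9)/(6 - 2) ≡ 9/4 mod 11. 4⁻¹ ≡ 3 (mod 11) since 4·3 = 12 ≡ 1, so λ ≡ 5.
  x = λ² - 2 - 6 = 25 - 8 ≡ 6; y = λ·(2 - 6) - 9 ≡ 4. → (6, 4)
7G: (6, 4) + (6, 7): same x and y₁ ≡ -y₂, so the sum is the point at infinity.

O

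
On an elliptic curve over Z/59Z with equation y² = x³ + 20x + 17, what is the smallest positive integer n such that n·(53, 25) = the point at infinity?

2P: tangent at (53, 25): λ = (3·53² + 20)/(2·25) ≡ 10/50. 50⁻¹ ≡ 13 (mod 59), so λ ≡ 10·13 ≡ 12.
  x = λ² - 53 - 53 = 144 - 106 ≡ 38; y = λ·(53 - 38) - 25 ≡ 37. → (38, 37)
3P: (38, 37) + (53, 25). λ = (25 - 37)/(53 - 38) ≡ 47/15 mod 59. 15⁻¹ ≡ 4 (mod 59), so λ ≡ 11.
  x = λ² - 38 - 53 = 121 - 91 ≡ 30; y = λ·(38 - 30) - 37 ≡ 51. → (30, 51)
4P: (30, 51) + (53, 25). λ = (25 - 51)/(53 - 30) ≡ 33/23 mod 59. 23⁻¹ ≡ 18 (mod 59) since 23·18 = 414 ≡ 1, so λ ≡ 4.
  x = λ² - 30 - 53 = 16 - 83 ≡ 51; y = λ·(30 - 51) - 51 ≡ 42. → (51, 42)
5P: (51, 42) + (53, 25). λ = (25 - 42)/(53 - 51) ≡ 42/2 mod 59. 2⁻¹ ≡ 30 (mod 59), so λ ≡ 21.
  x = λ² - 51 - 53 = 441 - 104 ≡ 42; y = λ·(51 - 42) - 42 ≡ 29. → (42, 29)
6P: (42, 29) + (53, 25). λ = (25 - 29)/(53 - 42) ≡ 55/11 mod 59. 11⁻¹ ≡ 43 (mod 59) since 11·43 = 473 ≡ 1, so λ ≡ 5.
  x = λ² - 42 - 53 = 25 - 95 ≡ 48; y = λ·(42 - 48) - 29 ≡ 0. → (48, 0)
7P: (48, 0) + (53, 25). λ = (25 - 0)/(53 - 48) ≡ 25/5 mod 59. 5⁻¹ ≡ 12 (mod 59), so λ ≡ 5.
  x = λ² - 48 - 53 = 25 - 101 ≡ 42; y = λ·(48 - 42) - 0 ≡ 30. → (42, 30)
8P: (42, 30) + (53, 25). λ = (25 - 30)/(53 - 42) ≡ 54/11 mod 59. 11⁻¹ ≡ 43 (mod 59), so λ ≡ 21.
  x = λ² - 42 - 53 = 441 - 95 ≡ 51; y = λ·(42 - 51) - 30 ≡ 17. → (51, 17)
9P: (51, 17) + (53, 25). λ = (25 - 17)/(53 - 51) ≡ 8/2 mod 59. 2⁻¹ ≡ 30 (mod 59) since 2·30 = 60 ≡ 1, so λ ≡ 4.
  x = λ² - 51 - 53 = 16 - 104 ≡ 30; y = λ·(51 - 30) - 17 ≡ 8. → (30, 8)
10P: (30, 8) + (53, 25). λ = (25 - 8)/(53 - 30) ≡ 17/23 mod 59. 23⁻¹ ≡ 18 (mod 59) since 23·18 = 414 ≡ 1, so λ ≡ 11.
  x = λ² - 30 - 53 = 121 - 83 ≡ 38; y = λ·(30 - 38) - 8 ≡ 22. → (38, 22)
11P: (38, 22) + (53, 25). λ = (25 - 22)/(53 - 38) ≡ 3/15 mod 59. 15⁻¹ ≡ 4 (mod 59) since 15·4 = 60 ≡ 1, so λ ≡ 12.
  x = λ² - 38 - 53 = 144 - 91 ≡ 53; y = λ·(38 - 53) - 22 ≡ 34. → (53, 34)
12P: (53, 34) + (53, 25): same x and y₁ ≡ -y₂, so the sum is the point at infinity.
12P = the point at infinity, so the order is 12.

12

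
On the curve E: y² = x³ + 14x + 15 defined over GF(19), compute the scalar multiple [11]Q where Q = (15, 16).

Double-and-add on 11 = (1011)₂. Start with Q = (15, 16) for the leading 1-bit.
double: tangent at (15, 16): λ = (3·15² + 14)/(2·16) ≡ 5/13. 13⁻¹ ≡ 3 (mod 19), so λ ≡ 5·3 ≡ 15.
  x = λ² - 15 - 15 = 225 - 30 ≡ 5; y = λ·(15 - 5) - 16 ≡ 1. → (5, 1)
double: tangent at (5, 1): λ = (3·5² + 14)/(2·1) ≡ 13/2. 2⁻¹ ≡ 10 (mod 19) since 2·10 = 20 ≡ 1, so λ ≡ 13·10 ≡ 16.
  x = λ² - 5 - 5 = 256 - 10 ≡ 18; y = λ·(5 - 18) - 1 ≡ 0. → (18, 0)
add Q: (18, 0) + (15, 16). λ = (16 - 0)/(15 - 18) ≡ 16/16 mod 19. 16⁻¹ ≡ 6 (mod 19), so λ ≡ 1.
  x = λ² - 18 - 15 = 1 - 33 ≡ 6; y = λ·(18 - 6) - 0 ≡ 12. → (6, 12)
double: tangent at (6, 12): λ = (3·6² + 14)/(2·12) ≡ 8/5. 5⁻¹ ≡ 4 (mod 19) since 5·4 = 20 ≡ 1, so λ ≡ 8·4 ≡ 13.
  x = λ² - 6 - 6 = 169 - 12 ≡ 5; y = λ·(6 - 5) - 12 ≡ 1. → (5, 1)
add Q: (5, 1) + (15, 16). λ = (16 - 1)/(15 - 5) ≡ 15/10 mod 19. 10⁻¹ ≡ 2 (mod 19), so λ ≡ 11.
  x = λ² - 5 - 15 = 121 - 20 ≡ 6; y = λ·(5 - 6) - 1 ≡ 7. → (6, 7)

(6, 7)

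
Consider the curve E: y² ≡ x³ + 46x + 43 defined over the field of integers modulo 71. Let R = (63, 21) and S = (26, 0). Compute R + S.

(63, 21) + (26, 0). λ = (0 - 21)/(26 - 63) ≡ 50/34 mod 71. 34⁻¹ ≡ 23 (mod 71) since 34·23 = 782 ≡ 1, so λ ≡ 14.
  x = λ² - 63 - 26 = 196 - 89 ≡ 36; y = λ·(63 - 36) - 21 ≡ 2. → (36, 2)

(36, 2)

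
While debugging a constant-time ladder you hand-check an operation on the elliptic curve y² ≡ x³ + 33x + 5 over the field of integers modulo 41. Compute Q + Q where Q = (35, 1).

tangent at (35, 1): λ = (3·35² + 33)/(2·1) ≡ 18/2. 2⁻¹ ≡ 21 (mod 41), so λ ≡ 18·21 ≡ 9.
  x = λ² - 35 - 35 = 81 - 70 ≡ 11; y = λ·(35 - 11) - 1 ≡ 10. → (11, 10)

(11, 10)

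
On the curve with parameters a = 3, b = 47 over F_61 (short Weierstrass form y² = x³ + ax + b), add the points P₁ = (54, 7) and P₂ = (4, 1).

(54, 7) + (4, 1). λ = (1 - 7)/(4 - 54) ≡ 55/11 mod 61. 11⁻¹ ≡ 50 (mod 61), so λ ≡ 5.
  x = λ² - 54 - 4 = 25 - 58 ≡ 28; y = λ·(54 - 28) - 7 ≡ 1. → (28, 1)

(28, 1)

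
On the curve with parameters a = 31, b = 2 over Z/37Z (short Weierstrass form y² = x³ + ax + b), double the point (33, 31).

tangent at (33, 31): λ = (3·33² + 31)/(2·31) ≡ 5/25. 25⁻¹ ≡ 3 (mod 37), so λ ≡ 5·3 ≡ 15.
  x = λ² - 33 - 33 = 225 - 66 ≡ 11; y = λ·(33 - 11) - 31 ≡ 3. → (11, 3)

(11, 3)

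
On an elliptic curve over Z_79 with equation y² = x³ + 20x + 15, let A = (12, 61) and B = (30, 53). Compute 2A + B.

(45, 20)

First 2A:
Repeated addition: build up to 2A.
2A: tangent at (12, 61): λ = (3·12² + 20)/(2·61) ≡ 57/43. 43⁻¹ ≡ 68 (mod 79), so λ ≡ 57·68 ≡ 5.
  x = λ² - 12 - 12 = 25 - 24 ≡ 1; y = λ·(12 - 1) - 61 ≡ 73. → (1, 73)
2A = (1, 73).
Finally 2A + B:
(1, 73) + (30, 53). λ = (53 - 73)/(30 - 1) ≡ 59/29 mod 79. 29⁻¹ ≡ 30 (mod 79) since 29·30 = 870 ≡ 1, so λ ≡ 32.
  x = λ² - 1 - 30 = 1024 - 31 ≡ 45; y = λ·(1 - 45) - 73 ≡ 20. → (45, 20)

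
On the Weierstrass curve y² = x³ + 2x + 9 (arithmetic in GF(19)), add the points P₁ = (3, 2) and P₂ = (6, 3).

(8, 9)

(3, 2) + (6, 3). λ = (3 - 2)/(6 - 3) ≡ 1/3 mod 19. 3⁻¹ ≡ 13 (mod 19) since 3·13 = 39 ≡ 1, so λ ≡ 13.
  x = λ² - 3 - 6 = 169 - 9 ≡ 8; y = λ·(3 - 8) - 2 ≡ 9. → (8, 9)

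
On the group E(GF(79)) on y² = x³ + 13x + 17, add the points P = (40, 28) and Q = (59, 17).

(2, 29)

(40, 28) + (59, 17). λ = (17 - 28)/(59 - 40) ≡ 68/19 mod 79. 19⁻¹ ≡ 25 (mod 79) since 19·25 = 475 ≡ 1, so λ ≡ 41.
  x = λ² - 40 - 59 = 1681 - 99 ≡ 2; y = λ·(40 - 2) - 28 ≡ 29. → (2, 29)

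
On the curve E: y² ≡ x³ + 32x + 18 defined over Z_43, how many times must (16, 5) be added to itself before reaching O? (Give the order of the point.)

5

2P: tangent at (16, 5): λ = (3·16² + 32)/(2·5) ≡ 26/10. 10⁻¹ ≡ 13 (mod 43) since 10·13 = 130 ≡ 1, so λ ≡ 26·13 ≡ 37.
  x = λ² - 16 - 16 = 1369 - 32 ≡ 4; y = λ·(16 - 4) - 5 ≡ 9. → (4, 9)
3P: (4, 9) + (16, 5). λ = (5 - 9)/(16 - 4) ≡ 39/12 mod 43. 12⁻¹ ≡ 18 (mod 43), so λ ≡ 14.
  x = λ² - 4 - 16 = 196 - 20 ≡ 4; y = λ·(4 - 4) - 9 ≡ 34. → (4, 34)
4P: (4, 34) + (16, 5). λ = (5 - 34)/(16 - 4) ≡ 14/12 mod 43. 12⁻¹ ≡ 18 (mod 43), so λ ≡ 37.
  x = λ² - 4 - 16 = 1369 - 20 ≡ 16; y = λ·(4 - 16) - 34 ≡ 38. → (16, 38)
5P: (16, 38) + (16, 5): same x and y₁ ≡ -y₂, so the sum is O.
5P = O, so the order is 5.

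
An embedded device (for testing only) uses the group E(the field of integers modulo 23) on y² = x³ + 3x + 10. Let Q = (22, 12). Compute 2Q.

tangent at (22, 12): λ = (3·22² + 3)/(2·12) ≡ 6/1. 1⁻¹ ≡ 1 (mod 23), so λ ≡ 6·1 ≡ 6.
  x = λ² - 22 - 22 = 36 - 44 ≡ 15; y = λ·(22 - 15) - 12 ≡ 7. → (15, 7)

(15, 7)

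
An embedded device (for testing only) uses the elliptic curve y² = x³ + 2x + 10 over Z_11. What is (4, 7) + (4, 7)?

(7, 9)

tangent at (4, 7): λ = (3·4² + 2)/(2·7) ≡ 6/3. 3⁻¹ ≡ 4 (mod 11), so λ ≡ 6·4 ≡ 2.
  x = λ² - 4 - 4 = 4 - 8 ≡ 7; y = λ·(4 - 7) - 7 ≡ 9. → (7, 9)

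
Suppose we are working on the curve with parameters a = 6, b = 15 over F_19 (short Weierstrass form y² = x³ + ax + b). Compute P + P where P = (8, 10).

tangent at (8, 10): λ = (3·8² + 6)/(2·10) ≡ 8/1. 1⁻¹ ≡ 1 (mod 19), so λ ≡ 8·1 ≡ 8.
  x = λ² - 8 - 8 = 64 - 16 ≡ 10; y = λ·(8 - 10) - 10 ≡ 12. → (10, 12)

(10, 12)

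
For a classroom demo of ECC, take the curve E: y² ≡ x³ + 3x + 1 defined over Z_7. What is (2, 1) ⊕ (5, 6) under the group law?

(2, 1) + (5, 6). λ = (6 - 1)/(5 - 2) ≡ 5/3 mod 7. 3⁻¹ ≡ 5 (mod 7) since 3·5 = 15 ≡ 1, so λ ≡ 4.
  x = λ² - 2 - 5 = 16 - 7 ≡ 2; y = λ·(2 - 2) - 1 ≡ 6. → (2, 6)

(2, 6)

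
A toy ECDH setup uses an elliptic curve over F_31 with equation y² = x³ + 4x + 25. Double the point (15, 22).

tangent at (15, 22): λ = (3·15² + 4)/(2·22) ≡ 28/13. 13⁻¹ ≡ 12 (mod 31) since 13·12 = 156 ≡ 1, so λ ≡ 28·12 ≡ 26.
  x = λ² - 15 - 15 = 676 - 30 ≡ 26; y = λ·(15 - 26) - 22 ≡ 2. → (26, 2)

(26, 2)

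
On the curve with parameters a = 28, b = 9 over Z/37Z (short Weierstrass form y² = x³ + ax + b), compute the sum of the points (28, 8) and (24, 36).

(28, 8) + (24, 36). λ = (36 - 8)/(24 - 28) ≡ 28/33 mod 37. 33⁻¹ ≡ 9 (mod 37), so λ ≡ 30.
  x = λ² - 28 - 24 = 900 - 52 ≡ 34; y = λ·(28 - 34) - 8 ≡ 34. → (34, 34)

(34, 34)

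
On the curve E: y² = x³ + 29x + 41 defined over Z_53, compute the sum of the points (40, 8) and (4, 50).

(40, 8) + (4, 50). λ = (50 - 8)/(4 - 40) ≡ 42/17 mod 53. 17⁻¹ ≡ 25 (mod 53) since 17·25 = 425 ≡ 1, so λ ≡ 43.
  x = λ² - 40 - 4 = 1849 - 44 ≡ 3; y = λ·(40 - 3) - 8 ≡ 46. → (3, 46)

(3, 46)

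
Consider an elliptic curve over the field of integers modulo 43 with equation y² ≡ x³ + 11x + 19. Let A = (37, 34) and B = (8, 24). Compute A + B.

(38, 22)

(37, 34) + (8, 24). λ = (24 - 34)/(8 - 37) ≡ 33/14 mod 43. 14⁻¹ ≡ 40 (mod 43) since 14·40 = 560 ≡ 1, so λ ≡ 30.
  x = λ² - 37 - 8 = 900 - 45 ≡ 38; y = λ·(37 - 38) - 34 ≡ 22. → (38, 22)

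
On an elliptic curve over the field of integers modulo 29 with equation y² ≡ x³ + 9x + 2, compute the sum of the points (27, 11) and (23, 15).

(9, 0)

(27, 11) + (23, 15). λ = (15 - 11)/(23 - 27) ≡ 4/25 mod 29. 25⁻¹ ≡ 7 (mod 29) since 25·7 = 175 ≡ 1, so λ ≡ 28.
  x = λ² - 27 - 23 = 784 - 50 ≡ 9; y = λ·(27 - 9) - 11 ≡ 0. → (9, 0)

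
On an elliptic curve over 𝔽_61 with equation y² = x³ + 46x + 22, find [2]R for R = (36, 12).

(2, 0)

tangent at (36, 12): λ = (3·36² + 46)/(2·12) ≡ 30/24. 24⁻¹ ≡ 28 (mod 61) since 24·28 = 672 ≡ 1, so λ ≡ 30·28 ≡ 47.
  x = λ² - 36 - 36 = 2209 - 72 ≡ 2; y = λ·(36 - 2) - 12 ≡ 0. → (2, 0)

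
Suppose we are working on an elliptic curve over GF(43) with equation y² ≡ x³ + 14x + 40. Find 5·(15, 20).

(29, 29)

Write P = (15, 20).
Double-and-add on 5 = (101)₂. Start with P = (15, 20) for the leading 1-bit.
double: tangent at (15, 20): λ = (3·15² + 14)/(2·20) ≡ 1/40. 40⁻¹ ≡ 14 (mod 43), so λ ≡ 1·14 ≡ 14.
  x = λ² - 15 - 15 = 196 - 30 ≡ 37; y = λ·(15 - 37) - 20 ≡ 16. → (37, 16)
double: tangent at (37, 16): λ = (3·37² + 14)/(2·16) ≡ 36/32. 32⁻¹ ≡ 39 (mod 43), so λ ≡ 36·39 ≡ 28.
  x = λ² - 37 - 37 = 784 - 74 ≡ 22; y = λ·(37 - 22) - 16 ≡ 17. → (22, 17)
add P: (22, 17) + (15, 20). λ = (20 - 17)/(15 - 22) ≡ 3/36 mod 43. 36⁻¹ ≡ 6 (mod 43), so λ ≡ 18.
  x = λ² - 22 - 15 = 324 - 37 ≡ 29; y = λ·(22 - 29) - 17 ≡ 29. → (29, 29)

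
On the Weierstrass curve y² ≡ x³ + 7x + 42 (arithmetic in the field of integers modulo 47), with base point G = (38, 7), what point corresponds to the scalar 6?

Double-and-add on 6 = (110)₂. Start with G = (38, 7) for the leading 1-bit.
double: tangent at (38, 7): λ = (3·38² + 7)/(2·7) ≡ 15/14. 14⁻¹ ≡ 37 (mod 47), so λ ≡ 15·37 ≡ 38.
  x = λ² - 38 - 38 = 1444 - 76 ≡ 5; y = λ·(38 - 5) - 7 ≡ 25. → (5, 25)
add G: (5, 25) + (38, 7). λ = (7 - 25)/(38 - 5) ≡ 29/33 mod 47. 33⁻¹ ≡ 10 (mod 47), so λ ≡ 8.
  x = λ² - 5 - 38 = 64 - 43 ≡ 21; y = λ·(5 - 21) - 25 ≡ 35. → (21, 35)
double: tangent at (21, 35): λ = (3·21² + 7)/(2·35) ≡ 14/23. 23⁻¹ ≡ 45 (mod 47) since 23·45 = 1035 ≡ 1, so λ ≡ 14·45 ≡ 19.
  x = λ² - 21 - 21 = 361 - 42 ≡ 37; y = λ·(21 - 37) - 35 ≡ 37. → (37, 37)

(37, 37)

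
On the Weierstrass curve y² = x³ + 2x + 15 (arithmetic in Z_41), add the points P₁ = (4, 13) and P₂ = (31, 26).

(4, 13) + (31, 26). λ = (26 - 13)/(31 - 4) ≡ 13/27 mod 41. 27⁻¹ ≡ 38 (mod 41), so λ ≡ 2.
  x = λ² - 4 - 31 = 4 - 35 ≡ 10; y = λ·(4 - 10) - 13 ≡ 16. → (10, 16)

(10, 16)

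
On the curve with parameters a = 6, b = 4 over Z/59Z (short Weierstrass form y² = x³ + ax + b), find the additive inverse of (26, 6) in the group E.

(26, 53)

-(26, 6) = (26, -6 mod 59) = (26, 53).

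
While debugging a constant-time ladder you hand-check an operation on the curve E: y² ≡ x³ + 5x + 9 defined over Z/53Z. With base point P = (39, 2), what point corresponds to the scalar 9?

(32, 36)

Double-and-add on 9 = (1001)₂. Start with P = (39, 2) for the leading 1-bit.
double: tangent at (39, 2): λ = (3·39² + 5)/(2·2) ≡ 10/4. 4⁻¹ ≡ 40 (mod 53), so λ ≡ 10·40 ≡ 29.
  x = λ² - 39 - 39 = 841 - 78 ≡ 21; y = λ·(39 - 21) - 2 ≡ 43. → (21, 43)
double: tangent at (21, 43): λ = (3·21² + 5)/(2·43) ≡ 3/33. 33⁻¹ ≡ 45 (mod 53), so λ ≡ 3·45 ≡ 29.
  x = λ² - 21 - 21 = 841 - 42 ≡ 4; y = λ·(21 - 4) - 43 ≡ 26. → (4, 26)
double: tangent at (4, 26): λ = (3·4² + 5)/(2·26) ≡ 0/52. 52⁻¹ ≡ 52 (mod 53), so λ ≡ 0·52 ≡ 0.
  x = λ² - 4 - 4 = 0 - 8 ≡ 45; y = λ·(4 - 45) - 26 ≡ 27. → (45, 27)
add P: (45, 27) + (39, 2). λ = (2 - 27)/(39 - 45) ≡ 28/47 mod 53. 47⁻¹ ≡ 44 (mod 53) since 47·44 = 2068 ≡ 1, so λ ≡ 13.
  x = λ² - 45 - 39 = 169 - 84 ≡ 32; y = λ·(45 - 32) - 27 ≡ 36. → (32, 36)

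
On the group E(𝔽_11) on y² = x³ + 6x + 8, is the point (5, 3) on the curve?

y² = 3² ≡ 9; x³ + 6x + 8 = 163 ≡ 9 (mod 11). 9 = 9.

yes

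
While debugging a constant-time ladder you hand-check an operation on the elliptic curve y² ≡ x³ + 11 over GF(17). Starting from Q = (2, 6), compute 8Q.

Double-and-add on 8 = (1000)₂. Start with Q = (2, 6) for the leading 1-bit.
double: tangent at (2, 6): λ = (3·2² + 0)/(2·6) ≡ 12/12. 12⁻¹ ≡ 10 (mod 17) since 12·10 = 120 ≡ 1, so λ ≡ 12·10 ≡ 1.
  x = λ² - 2 - 2 = 1 - 4 ≡ 14; y = λ·(2 - 14) - 6 ≡ 16. → (14, 16)
double: tangent at (14, 16): λ = (3·14² + 0)/(2·16) ≡ 10/15. 15⁻¹ ≡ 8 (mod 17), so λ ≡ 10·8 ≡ 12.
  x = λ² - 14 - 14 = 144 - 28 ≡ 14; y = λ·(14 - 14) - 16 ≡ 1. → (14, 1)
double: tangent at (14, 1): λ = (3·14² + 0)/(2·1) ≡ 10/2. 2⁻¹ ≡ 9 (mod 17) since 2·9 = 18 ≡ 1, so λ ≡ 10·9 ≡ 5.
  x = λ² - 14 - 14 = 25 - 28 ≡ 14; y = λ·(14 - 14) - 1 ≡ 16. → (14, 16)

(14, 16)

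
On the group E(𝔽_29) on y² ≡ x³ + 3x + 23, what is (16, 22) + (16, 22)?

tangent at (16, 22): λ = (3·16² + 3)/(2·22) ≡ 17/15. 15⁻¹ ≡ 2 (mod 29) since 15·2 = 30 ≡ 1, so λ ≡ 17·2 ≡ 5.
  x = λ² - 16 - 16 = 25 - 32 ≡ 22; y = λ·(16 - 22) - 22 ≡ 6. → (22, 6)

(22, 6)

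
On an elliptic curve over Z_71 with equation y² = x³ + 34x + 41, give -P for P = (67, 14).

-(67, 14) = (67, -14 mod 71) = (67, 57).

(67, 57)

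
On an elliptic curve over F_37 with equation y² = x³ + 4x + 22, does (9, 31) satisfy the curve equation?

no

y² = 31² ≡ 36; x³ + 4x + 22 = 787 ≡ 10 (mod 37). 36 ≠ 10.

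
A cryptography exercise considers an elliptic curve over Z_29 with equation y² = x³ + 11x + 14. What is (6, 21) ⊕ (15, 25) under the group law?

(6, 21) + (15, 25). λ = (25 - 21)/(15 - 6) ≡ 4/9 mod 29. 9⁻¹ ≡ 13 (mod 29), so λ ≡ 23.
  x = λ² - 6 - 15 = 529 - 21 ≡ 15; y = λ·(6 - 15) - 21 ≡ 4. → (15, 4)

(15, 4)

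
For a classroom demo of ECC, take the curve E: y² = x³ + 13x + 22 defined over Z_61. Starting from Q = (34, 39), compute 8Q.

(16, 42)

Double-and-add on 8 = (1000)₂. Start with Q = (34, 39) for the leading 1-bit.
double: tangent at (34, 39): λ = (3·34² + 13)/(2·39) ≡ 4/17. 17⁻¹ ≡ 18 (mod 61), so λ ≡ 4·18 ≡ 11.
  x = λ² - 34 - 34 = 121 - 68 ≡ 53; y = λ·(34 - 53) - 39 ≡ 57. → (53, 57)
double: tangent at (53, 57): λ = (3·53² + 13)/(2·57) ≡ 22/53. 53⁻¹ ≡ 38 (mod 61) since 53·38 = 2014 ≡ 1, so λ ≡ 22·38 ≡ 43.
  x = λ² - 53 - 53 = 1849 - 106 ≡ 35; y = λ·(53 - 35) - 57 ≡ 46. → (35, 46)
double: tangent at (35, 46): λ = (3·35² + 13)/(2·46) ≡ 28/31. 31⁻¹ ≡ 2 (mod 61), so λ ≡ 28·2 ≡ 56.
  x = λ² - 35 - 35 = 3136 - 70 ≡ 16; y = λ·(35 - 16) - 46 ≡ 42. → (16, 42)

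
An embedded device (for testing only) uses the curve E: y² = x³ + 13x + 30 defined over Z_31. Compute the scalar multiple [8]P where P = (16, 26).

(9, 16)

Double-and-add on 8 = (1000)₂. Start with P = (16, 26) for the leading 1-bit.
double: tangent at (16, 26): λ = (3·16² + 13)/(2·26) ≡ 6/21. 21⁻¹ ≡ 3 (mod 31) since 21·3 = 63 ≡ 1, so λ ≡ 6·3 ≡ 18.
  x = λ² - 16 - 16 = 324 - 32 ≡ 13; y = λ·(16 - 13) - 26 ≡ 28. → (13, 28)
double: tangent at (13, 28): λ = (3·13² + 13)/(2·28) ≡ 24/25. 25⁻¹ ≡ 5 (mod 31), so λ ≡ 24·5 ≡ 27.
  x = λ² - 13 - 13 = 729 - 26 ≡ 21; y = λ·(13 - 21) - 28 ≡ 4. → (21, 4)
double: tangent at (21, 4): λ = (3·21² + 13)/(2·4) ≡ 3/8. 8⁻¹ ≡ 4 (mod 31) since 8·4 = 32 ≡ 1, so λ ≡ 3·4 ≡ 12.
  x = λ² - 21 - 21 = 144 - 42 ≡ 9; y = λ·(21 - 9) - 4 ≡ 16. → (9, 16)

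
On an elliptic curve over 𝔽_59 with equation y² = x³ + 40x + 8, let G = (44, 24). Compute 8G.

(27, 48)

Repeated addition: build up to 8G.
2G: tangent at (44, 24): λ = (3·44² + 40)/(2·24) ≡ 7/48. 48⁻¹ ≡ 16 (mod 59), so λ ≡ 7·16 ≡ 53.
  x = λ² - 44 - 44 = 2809 - 88 ≡ 7; y = λ·(44 - 7) - 24 ≡ 49. → (7, 49)
3G: (7, 49) + (44, 24). λ = (24 - 49)/(44 - 7) ≡ 34/37 mod 59. 37⁻¹ ≡ 8 (mod 59), so λ ≡ 36.
  x = λ² - 7 - 44 = 1296 - 51 ≡ 6; y = λ·(7 - 6) - 49 ≡ 46. → (6, 46)
4G: (6, 46) + (44, 24). λ = (24 - 46)/(44 - 6) ≡ 37/38 mod 59. 38⁻¹ ≡ 14 (mod 59), so λ ≡ 46.
  x = λ² - 6 - 44 = 2116 - 50 ≡ 1; y = λ·(6 - 1) - 46 ≡ 7. → (1, 7)
5G: (1, 7) + (44, 24). λ = (24 - 7)/(44 - 1) ≡ 17/43 mod 59. 43⁻¹ ≡ 11 (mod 59), so λ ≡ 10.
  x = λ² - 1 - 44 = 100 - 45 ≡ 55; y = λ·(1 - 55) - 7 ≡ 43. → (55, 43)
6G: (55, 43) + (44, 24). λ = (24 - 43)/(44 - 55) ≡ 40/48 mod 59. 48⁻¹ ≡ 16 (mod 59) since 48·16 = 768 ≡ 1, so λ ≡ 50.
  x = λ² - 55 - 44 = 2500 - 99 ≡ 41; y = λ·(55 - 41) - 43 ≡ 8. → (41, 8)
7G: (41, 8) + (44, 24). λ = (24 - 8)/(44 - 41) ≡ 16/3 mod 59. 3⁻¹ ≡ 20 (mod 59), so λ ≡ 25.
  x = λ² - 41 - 44 = 625 - 85 ≡ 9; y = λ·(41 - 9) - 8 ≡ 25. → (9, 25)
8G: (9, 25) + (44, 24). λ = (24 - 25)/(44 - 9) ≡ 58/35 mod 59. 35⁻¹ ≡ 27 (mod 59), so λ ≡ 32.
  x = λ² - 9 - 44 = 1024 - 53 ≡ 27; y = λ·(9 - 27) - 25 ≡ 48. → (27, 48)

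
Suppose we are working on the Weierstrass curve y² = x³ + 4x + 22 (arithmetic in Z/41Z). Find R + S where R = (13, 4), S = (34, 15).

(13, 4) + (34, 15). λ = (15 - 4)/(34 - 13) ≡ 11/21 mod 41. 21⁻¹ ≡ 2 (mod 41) since 21·2 = 42 ≡ 1, so λ ≡ 22.
  x = λ² - 13 - 34 = 484 - 47 ≡ 27; y = λ·(13 - 27) - 4 ≡ 16. → (27, 16)

(27, 16)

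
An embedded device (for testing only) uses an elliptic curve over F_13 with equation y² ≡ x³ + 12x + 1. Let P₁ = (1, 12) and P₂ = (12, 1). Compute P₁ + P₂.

(1, 12) + (12, 1). λ = (1 - 12)/(12 - 1) ≡ 2/11 mod 13. 11⁻¹ ≡ 6 (mod 13) since 11·6 = 66 ≡ 1, so λ ≡ 12.
  x = λ² - 1 - 12 = 144 - 13 ≡ 1; y = λ·(1 - 1) - 12 ≡ 1. → (1, 1)

(1, 1)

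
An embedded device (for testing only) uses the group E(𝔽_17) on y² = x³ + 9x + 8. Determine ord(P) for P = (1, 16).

8

2P: tangent at (1, 16): λ = (3·1² + 9)/(2·16) ≡ 12/15. 15⁻¹ ≡ 8 (mod 17), so λ ≡ 12·8 ≡ 11.
  x = λ² - 1 - 1 = 121 - 2 ≡ 0; y = λ·(1 - 0) - 16 ≡ 12. → (0, 12)
3P: (0, 12) + (1, 16). λ = (16 - 12)/(1 - 0) ≡ 4/1 mod 17. 1⁻¹ ≡ 1 (mod 17), so λ ≡ 4.
  x = λ² - 0 - 1 = 16 - 1 ≡ 15; y = λ·(0 - 15) - 12 ≡ 13. → (15, 13)
4P: (15, 13) + (1, 16). λ = (16 - 13)/(1 - 15) ≡ 3/3 mod 17. 3⁻¹ ≡ 6 (mod 17) since 3·6 = 18 ≡ 1, so λ ≡ 1.
  x = λ² - 15 - 1 = 1 - 16 ≡ 2; y = λ·(15 - 2) - 13 ≡ 0. → (2, 0)
5P: (2, 0) + (1, 16). λ = (16 - 0)/(1 - 2) ≡ 16/16 mod 17. 16⁻¹ ≡ 16 (mod 17) since 16·16 = 256 ≡ 1, so λ ≡ 1.
  x = λ² - 2 - 1 = 1 - 3 ≡ 15; y = λ·(2 - 15) - 0 ≡ 4. → (15, 4)
6P: (15, 4) + (1, 16). λ = (16 - 4)/(1 - 15) ≡ 12/3 mod 17. 3⁻¹ ≡ 6 (mod 17), so λ ≡ 4.
  x = λ² - 15 - 1 = 16 - 16 ≡ 0; y = λ·(15 - 0) - 4 ≡ 5. → (0, 5)
7P: (0, 5) + (1, 16). λ = (16 - 5)/(1 - 0) ≡ 11/1 mod 17. 1⁻¹ ≡ 1 (mod 17), so λ ≡ 11.
  x = λ² - 0 - 1 = 121 - 1 ≡ 1; y = λ·(0 - 1) - 5 ≡ 1. → (1, 1)
8P: (1, 1) + (1, 16): same x and y₁ ≡ -y₂, so the sum is O.
8P = O, so the order is 8.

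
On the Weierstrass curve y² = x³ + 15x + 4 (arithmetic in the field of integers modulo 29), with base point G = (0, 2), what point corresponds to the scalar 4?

Double-and-add on 4 = (100)₂. Start with G = (0, 2) for the leading 1-bit.
double: tangent at (0, 2): λ = (3·0² + 15)/(2·2) ≡ 15/4. 4⁻¹ ≡ 22 (mod 29), so λ ≡ 15·22 ≡ 11.
  x = λ² - 0 - 0 = 121 - 0 ≡ 5; y = λ·(0 - 5) - 2 ≡ 1. → (5, 1)
double: tangent at (5, 1): λ = (3·5² + 15)/(2·1) ≡ 3/2. 2⁻¹ ≡ 15 (mod 29), so λ ≡ 3·15 ≡ 16.
  x = λ² - 5 - 5 = 256 - 10 ≡ 14; y = λ·(5 - 14) - 1 ≡ 0. → (14, 0)

(14, 0)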